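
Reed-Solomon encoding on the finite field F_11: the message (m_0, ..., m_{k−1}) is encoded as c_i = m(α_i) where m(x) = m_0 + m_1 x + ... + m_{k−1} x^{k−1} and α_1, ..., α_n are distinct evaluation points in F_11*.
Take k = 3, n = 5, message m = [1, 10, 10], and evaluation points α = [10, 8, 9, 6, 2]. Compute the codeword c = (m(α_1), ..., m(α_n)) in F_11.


c = [1, 6, 10, 3, 6]

Message polynomial: m(x) = 1 + 10·x + 10·x^2 (mod 11).
For each evaluation point α_i, compute m(α_i) mod 11:
  α_1 = 10: Horner steps 10 → 0 → 1, so m(10) = 1.
  α_2 = 8: Horner steps 10 → 2 → 6, so m(8) = 6.
  α_3 = 9: Horner steps 10 → 1 → 10, so m(9) = 10.
  α_4 = 6: Horner steps 10 → 4 → 3, so m(6) = 3.
  α_5 = 2: Horner steps 10 → 8 → 6, so m(2) = 6.
Codeword c = [1, 6, 10, 3, 6] ∈ F_11^5.


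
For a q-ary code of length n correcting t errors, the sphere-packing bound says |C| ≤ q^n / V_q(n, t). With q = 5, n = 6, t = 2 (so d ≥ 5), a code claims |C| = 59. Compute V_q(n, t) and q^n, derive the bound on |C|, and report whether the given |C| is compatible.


V_q(n, t) = 265, q^n = 15625, Hamming bound = 58, |C| = 59 > bound (violated).

Step 1: Compute V_q(n, t) = Σ_{j=0}^2 C(n, j) (q−1)^j.
  j = 0: C(6,0)·(4)^0 = 1·1 = 1.
  j = 1: C(6,1)·(4)^1 = 6·4 = 24.
  j = 2: C(6,2)·(4)^2 = 15·16 = 240.
  V_q(n, t) = 1 + 24 + 240 = 265.
Step 2: q^n = 5^6 = 15625.
Step 3: Hamming bound ⌊q^n / V_q(n,t)⌋ = ⌊15625/265⌋ = 58.
Step 4: Compare |C| = 59 to 58: violated.
The claimed |C| lies above the Hamming bound, so no 5-ary code of length 6 with d ≥ 5 can have 59 codewords.


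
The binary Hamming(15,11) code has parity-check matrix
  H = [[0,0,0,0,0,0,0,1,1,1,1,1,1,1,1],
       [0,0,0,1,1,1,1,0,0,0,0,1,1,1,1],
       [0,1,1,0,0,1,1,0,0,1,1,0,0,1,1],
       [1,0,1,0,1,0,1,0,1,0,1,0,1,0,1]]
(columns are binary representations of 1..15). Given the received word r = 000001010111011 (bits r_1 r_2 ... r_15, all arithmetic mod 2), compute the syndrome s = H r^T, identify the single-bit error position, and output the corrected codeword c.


s = (0, 0, 1, 0)^T, error position = 2, corrected codeword c = 010001010111011

Compute s = H r^T mod 2 one row at a time:
  s_1 = 1 + 0 + 1 + 1 + 1 + 0 + 1 + 1 = 6 ≡ 0 (mod 2).
  s_2 = 0 + 0 + 1 + 0 + 1 + 0 + 1 + 1 = 4 ≡ 0 (mod 2).
  s_3 = 0 + 0 + 1 + 0 + 1 + 1 + 1 + 1 = 5 ≡ 1 (mod 2).
  s_4 = 0 + 0 + 0 + 0 + 0 + 1 + 0 + 1 = 2 ≡ 0 (mod 2).
s = (0, 0, 1, 0)^T — this equals column 2 of H (binary 0010), so error is at position 2.
Correct: flip bit 2 of r = 000001010111011 to get c = 010001010111011.


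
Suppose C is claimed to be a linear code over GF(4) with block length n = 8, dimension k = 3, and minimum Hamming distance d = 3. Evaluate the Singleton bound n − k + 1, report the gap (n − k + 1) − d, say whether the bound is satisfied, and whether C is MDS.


Singleton RHS = n − k + 1 = 6, slack = 3, bound satisfied, not MDS.

Singleton bound: d ≤ n − k + 1.
Here n = 8, k = 3, so n − k + 1 = 6.
Given d = 3, check d ≤ 6: YES.
Slack = (n − k + 1) − d = 3.
The code is NOT MDS (slack = 3 > 0).
Description: the claimed parameters are [8, 3, 3]_4; such a code would be non-MDS.


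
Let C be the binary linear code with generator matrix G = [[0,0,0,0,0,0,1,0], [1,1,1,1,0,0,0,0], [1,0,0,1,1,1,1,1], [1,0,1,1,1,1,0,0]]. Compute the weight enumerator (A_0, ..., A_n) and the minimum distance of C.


Weight distribution: A_0 = 1, A_1 = 1, A_2 = 1, A_3 = 2, A_4 = 3, A_5 = 5, A_6 = 3. Minimum distance d = 1.

Enumerate all 2^4 = 16 messages m ∈ F_2^4.
For each, compute codeword c = mG in F_2^8, then tally its weight.
  m = 0000 → c = 00000000, weight = 0.
  m = 1000 → c = 00000010, weight = 1.
  m = 0100 → c = 11110000, weight = 4.
  m = 1100 → c = 11110010, weight = 5.
  m = 0010 → c = 10011111, weight = 6.
  m = 1010 → c = 10011101, weight = 5.
  m = 0110 → c = 01101111, weight = 6.
  m = 1110 → c = 01101101, weight = 5.
  m = 0001 → c = 10111100, weight = 5.
  m = 1001 → c = 10111110, weight = 6.
  m = 0101 → c = 01001100, weight = 3.
  m = 1101 → c = 01001110, weight = 4.
  m = 0011 → c = 00100011, weight = 3.
  m = 1011 → c = 00100001, weight = 2.
  m = 0111 → c = 11010011, weight = 5.
  m = 1111 → c = 11010001, weight = 4.
Tally weights:
  weight 0: 1 codewords.
  weight 1: 1 codewords.
  weight 2: 1 codewords.
  weight 3: 2 codewords.
  weight 4: 3 codewords.
  weight 5: 5 codewords.
  weight 6: 3 codewords.
Minimum distance d = smallest w > 0 with A_w > 0 = 1.
Sanity: Σ A_w = 16 = 2^4 = 16 ✓.


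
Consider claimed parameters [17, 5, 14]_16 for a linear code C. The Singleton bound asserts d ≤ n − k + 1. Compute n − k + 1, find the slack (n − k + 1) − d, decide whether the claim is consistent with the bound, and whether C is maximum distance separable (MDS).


Singleton RHS = n − k + 1 = 13, slack = -1, bound violated (no such code; not MDS).

Singleton bound: d ≤ n − k + 1.
Here n = 17, k = 5, so n − k + 1 = 13.
Given d = 14, check d ≤ 13: NO.
Slack = (n − k + 1) − d = -1.
The slack is negative: d = 14 exceeds n − k + 1 = 13 by 1, so the Singleton bound is violated and no linear [17, 5, 14]_16 code can exist. In particular it is not MDS (MDS requires d = n − k + 1 exactly).
Description: the claimed parameters are [17, 5, 14]_16; such a code would be impossible (violates the Singleton bound).


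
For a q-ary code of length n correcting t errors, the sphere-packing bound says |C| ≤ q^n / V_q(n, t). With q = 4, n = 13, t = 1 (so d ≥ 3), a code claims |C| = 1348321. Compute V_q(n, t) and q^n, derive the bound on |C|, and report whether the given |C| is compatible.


V_q(n, t) = 40, q^n = 67108864, Hamming bound = 1677721, |C| = 1348321 ≤ bound (satisfied).

Step 1: Compute V_q(n, t) = Σ_{j=0}^1 C(n, j) (q−1)^j.
  j = 0: C(13,0)·(3)^0 = 1·1 = 1.
  j = 1: C(13,1)·(3)^1 = 13·3 = 39.
  V_q(n, t) = 1 + 39 = 40.
Step 2: q^n = 4^13 = 67108864.
Step 3: Hamming bound ⌊q^n / V_q(n,t)⌋ = ⌊67108864/40⌋ = 1677721.
Step 4: Compare |C| = 1348321 to 1677721: satisfied.
The claimed |C| lies below the Hamming bound.


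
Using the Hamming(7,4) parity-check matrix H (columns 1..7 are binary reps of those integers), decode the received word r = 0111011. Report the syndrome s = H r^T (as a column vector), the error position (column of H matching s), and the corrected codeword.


s = (1, 0, 0)^T, error position = 4, corrected codeword c = 0110011

Compute s = H r^T mod 2 one row at a time:
  s_1 = 1 + 0 + 1 + 1 = 3 ≡ 1 (mod 2).
  s_2 = 1 + 1 + 1 + 1 = 4 ≡ 0 (mod 2).
  s_3 = 0 + 1 + 0 + 1 = 2 ≡ 0 (mod 2).
s = (1, 0, 0)^T — this equals column 4 of H (binary 100), so error is at position 4.
Correct: flip bit 4 of r = 0111011 to get c = 0110011.


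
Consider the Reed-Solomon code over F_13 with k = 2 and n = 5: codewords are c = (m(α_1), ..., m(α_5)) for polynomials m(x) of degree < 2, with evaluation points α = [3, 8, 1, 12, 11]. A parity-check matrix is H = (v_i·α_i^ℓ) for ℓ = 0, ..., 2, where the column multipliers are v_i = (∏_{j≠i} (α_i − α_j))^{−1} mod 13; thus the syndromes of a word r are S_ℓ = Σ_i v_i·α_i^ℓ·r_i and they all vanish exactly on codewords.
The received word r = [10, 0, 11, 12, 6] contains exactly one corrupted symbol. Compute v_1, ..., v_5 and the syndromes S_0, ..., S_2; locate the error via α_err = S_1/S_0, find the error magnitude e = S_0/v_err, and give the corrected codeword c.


S = (3, 11, 10), error at position 2, error magnitude e = 12, c = [10, 1, 11, 12, 6].

Step 1: column multipliers v_i = (∏_{j≠i}(α_i − α_j))^{−1} mod 13.
  i = 1 (α = 3): (3−8)(3−1)(3−12)(3−11) = (−5)·2·(−9)·(−8) = −720 ≡ 8, so v_1 = 8^{−1} = 5 (mod 13).
  i = 2 (α = 8): (8−3)(8−1)(8−12)(8−11) = 5·7·(−4)·(−3) = 420 ≡ 4, so v_2 = 4^{−1} = 10 (mod 13).
  i = 3 (α = 1): (1−3)(1−8)(1−12)(1−11) = (−2)·(−7)·(−11)·(−10) = 1540 ≡ 6, so v_3 = 6^{−1} = 11 (mod 13).
  i = 4 (α = 12): (12−3)(12−8)(12−1)(12−11) = 9·4·11·1 = 396 ≡ 6, so v_4 = 6^{−1} = 11 (mod 13).
  i = 5 (α = 11): (11−3)(11−8)(11−1)(11−12) = 8·3·10·(−1) = −240 ≡ 7, so v_5 = 7^{−1} = 2 (mod 13).
  v = [5, 10, 11, 11, 2].
Step 2: syndromes of r = [10, 0, 11, 12, 6] (all sums mod 13).
  S_0 = Σ v_i r_i = 5·10 + 10·0 + 11·11 + 11·12 + 2·6 = 315 ≡ 3.
  S_1 = Σ v_i α_i r_i = 5·3·10 + 10·8·0 + 11·1·11 + 11·12·12 + 2·11·6 = 1987 ≡ 11.
  α_i^2 mod 13 = [9, 12, 1, 1, 4].
  S_2 = Σ v_i α_i^2 r_i = 5·9·10 + 10·12·0 + 11·1·11 + 11·1·12 + 2·4·6 = 751 ≡ 10.
  S = (3, 11, 10) ≠ 0, so r is not a codeword (an error is present).
Step 3: locate the error. For a single error e at position i, S_ℓ = v_i·e·α_i^ℓ, so α_err = S_1/S_0.
  S_0^{−1} = 3^{−1} = 9 (mod 13), so α_err = 11·9 = 99 ≡ 8 = α_2. Error position i = 2.
  Consistency check: S_2/S_1 = 10·6 = 60 ≡ 8 = α_err ✓ (single-error assumption holds).
Step 4: error magnitude e = S_0/v_2 = S_0·∏_{j≠2}(α_2 − α_j) = 3·4 = 12 ≡ 12 (mod 13).
Step 5: correct position 2: c_2 = r_2 − e = 0 − 12 ≡ 1 (mod 13). Hence c = [10, 1, 11, 12, 6].
  Check: interpolating c through the α_i gives m(x) = 5 + 6·x (degree < 2) with m(α_i) = c_i for every i, so c is indeed a codeword.


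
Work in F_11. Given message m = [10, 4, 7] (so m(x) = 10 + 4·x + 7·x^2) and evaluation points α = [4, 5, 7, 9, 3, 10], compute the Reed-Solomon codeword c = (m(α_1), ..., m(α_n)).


c = [6, 7, 7, 8, 8, 2]

Message polynomial: m(x) = 10 + 4·x + 7·x^2 (mod 11).
For each evaluation point α_i, compute m(α_i) mod 11:
  α_1 = 4: Horner steps 7 → 10 → 6, so m(4) = 6.
  α_2 = 5: Horner steps 7 → 6 → 7, so m(5) = 7.
  α_3 = 7: Horner steps 7 → 9 → 7, so m(7) = 7.
  α_4 = 9: Horner steps 7 → 1 → 8, so m(9) = 8.
  α_5 = 3: Horner steps 7 → 3 → 8, so m(3) = 8.
  α_6 = 10: Horner steps 7 → 8 → 2, so m(10) = 2.
Codeword c = [6, 7, 7, 8, 8, 2] ∈ F_11^6.


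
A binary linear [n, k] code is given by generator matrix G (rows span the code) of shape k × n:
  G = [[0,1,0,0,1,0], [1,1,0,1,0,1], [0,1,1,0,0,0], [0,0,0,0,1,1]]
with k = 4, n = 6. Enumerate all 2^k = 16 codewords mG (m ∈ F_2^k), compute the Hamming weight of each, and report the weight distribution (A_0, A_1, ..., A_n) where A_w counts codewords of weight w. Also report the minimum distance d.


Weight distribution: A_0 = 1, A_2 = 7, A_4 = 7, A_6 = 1. Minimum distance d = 2.

Enumerate all 2^4 = 16 messages m ∈ F_2^4.
For each, compute codeword c = mG in F_2^6, then tally its weight.
  m = 0000 → c = 000000, weight = 0.
  m = 1000 → c = 010010, weight = 2.
  m = 0100 → c = 110101, weight = 4.
  m = 1100 → c = 100111, weight = 4.
  m = 0010 → c = 011000, weight = 2.
  m = 1010 → c = 001010, weight = 2.
  m = 0110 → c = 101101, weight = 4.
  m = 1110 → c = 111111, weight = 6.
  m = 0001 → c = 000011, weight = 2.
  m = 1001 → c = 010001, weight = 2.
  m = 0101 → c = 110110, weight = 4.
  m = 1101 → c = 100100, weight = 2.
  m = 0011 → c = 011011, weight = 4.
  m = 1011 → c = 001001, weight = 2.
  m = 0111 → c = 101110, weight = 4.
  m = 1111 → c = 111100, weight = 4.
Tally weights:
  weight 0: 1 codewords.
  weight 2: 7 codewords.
  weight 4: 7 codewords.
  weight 6: 1 codewords.
Minimum distance d = smallest w > 0 with A_w > 0 = 2.
Sanity: Σ A_w = 16 = 2^4 = 16 ✓.


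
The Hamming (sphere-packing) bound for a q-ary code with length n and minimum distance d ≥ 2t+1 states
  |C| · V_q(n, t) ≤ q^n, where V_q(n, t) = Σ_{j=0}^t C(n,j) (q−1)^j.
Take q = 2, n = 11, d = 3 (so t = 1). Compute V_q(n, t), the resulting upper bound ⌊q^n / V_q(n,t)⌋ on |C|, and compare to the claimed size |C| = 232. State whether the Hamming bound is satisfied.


V_q(n, t) = 12, q^n = 2048, Hamming bound = 170, |C| = 232 > bound (violated).

Step 1: Compute V_q(n, t) = Σ_{j=0}^1 C(n, j) (q−1)^j.
  j = 0: C(11,0)·(1)^0 = 1·1 = 1.
  j = 1: C(11,1)·(1)^1 = 11·1 = 11.
  V_q(n, t) = 1 + 11 = 12.
Step 2: q^n = 2^11 = 2048.
Step 3: Hamming bound ⌊q^n / V_q(n,t)⌋ = ⌊2048/12⌋ = 170.
Step 4: Compare |C| = 232 to 170: violated.
The claimed |C| lies above the Hamming bound, so no 2-ary code of length 11 with d ≥ 3 can have 232 codewords.


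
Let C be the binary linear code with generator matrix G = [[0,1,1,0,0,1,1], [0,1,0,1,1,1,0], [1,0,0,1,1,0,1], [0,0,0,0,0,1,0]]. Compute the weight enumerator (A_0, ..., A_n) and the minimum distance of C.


Weight distribution: A_0 = 1, A_1 = 1, A_2 = 1, A_3 = 4, A_4 = 5, A_5 = 3, A_6 = 1. Minimum distance d = 1.

Enumerate all 2^4 = 16 messages m ∈ F_2^4.
For each, compute codeword c = mG in F_2^7, then tally its weight.
  m = 0000 → c = 0000000, weight = 0.
  m = 1000 → c = 0110011, weight = 4.
  m = 0100 → c = 0101110, weight = 4.
  m = 1100 → c = 0011101, weight = 4.
  m = 0010 → c = 1001101, weight = 4.
  m = 1010 → c = 1111110, weight = 6.
  m = 0110 → c = 1100011, weight = 4.
  m = 1110 → c = 1010000, weight = 2.
  m = 0001 → c = 0000010, weight = 1.
  m = 1001 → c = 0110001, weight = 3.
  m = 0101 → c = 0101100, weight = 3.
  m = 1101 → c = 0011111, weight = 5.
  m = 0011 → c = 1001111, weight = 5.
  m = 1011 → c = 1111100, weight = 5.
  m = 0111 → c = 1100001, weight = 3.
  m = 1111 → c = 1010010, weight = 3.
Tally weights:
  weight 0: 1 codewords.
  weight 1: 1 codewords.
  weight 2: 1 codewords.
  weight 3: 4 codewords.
  weight 4: 5 codewords.
  weight 5: 3 codewords.
  weight 6: 1 codewords.
Minimum distance d = smallest w > 0 with A_w > 0 = 1.
Sanity: Σ A_w = 16 = 2^4 = 16 ✓.


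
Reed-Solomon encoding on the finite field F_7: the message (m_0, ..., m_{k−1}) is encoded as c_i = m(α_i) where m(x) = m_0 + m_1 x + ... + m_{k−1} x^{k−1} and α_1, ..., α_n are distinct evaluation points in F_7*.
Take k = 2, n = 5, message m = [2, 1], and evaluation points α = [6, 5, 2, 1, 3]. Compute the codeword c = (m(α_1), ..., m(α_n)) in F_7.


c = [1, 0, 4, 3, 5]

Message polynomial: m(x) = 2 + 1·x (mod 7).
For each evaluation point α_i, compute m(α_i) mod 7:
  α_1 = 6: Horner steps 1 → 1, so m(6) = 1.
  α_2 = 5: Horner steps 1 → 0, so m(5) = 0.
  α_3 = 2: Horner steps 1 → 4, so m(2) = 4.
  α_4 = 1: Horner steps 1 → 3, so m(1) = 3.
  α_5 = 3: Horner steps 1 → 5, so m(3) = 5.
Codeword c = [1, 0, 4, 3, 5] ∈ F_7^5.


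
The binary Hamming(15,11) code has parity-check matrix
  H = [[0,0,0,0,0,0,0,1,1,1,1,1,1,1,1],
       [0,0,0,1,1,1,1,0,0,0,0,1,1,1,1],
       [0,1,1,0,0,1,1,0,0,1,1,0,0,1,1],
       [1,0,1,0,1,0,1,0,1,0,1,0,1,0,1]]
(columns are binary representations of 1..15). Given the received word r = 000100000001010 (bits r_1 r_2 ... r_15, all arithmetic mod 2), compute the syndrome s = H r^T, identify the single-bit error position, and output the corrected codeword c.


s = (0, 1, 1, 0)^T, error position = 6, corrected codeword c = 000101000001010

Compute s = H r^T mod 2 one row at a time:
  s_1 = 0 + 0 + 0 + 0 + 1 + 0 + 1 + 0 = 2 ≡ 0 (mod 2).
  s_2 = 1 + 0 + 0 + 0 + 1 + 0 + 1 + 0 = 3 ≡ 1 (mod 2).
  s_3 = 0 + 0 + 0 + 0 + 0 + 0 + 1 + 0 = 1 ≡ 1 (mod 2).
  s_4 = 0 + 0 + 0 + 0 + 0 + 0 + 0 + 0 = 0 ≡ 0 (mod 2).
s = (0, 1, 1, 0)^T — this equals column 6 of H (binary 0110), so error is at position 6.
Correct: flip bit 6 of r = 000100000001010 to get c = 000101000001010.


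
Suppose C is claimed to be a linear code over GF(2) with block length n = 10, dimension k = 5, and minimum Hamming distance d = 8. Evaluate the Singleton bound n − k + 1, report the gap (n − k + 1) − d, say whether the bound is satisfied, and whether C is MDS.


Singleton RHS = n − k + 1 = 6, slack = -2, bound violated (no such code; not MDS).

Singleton bound: d ≤ n − k + 1.
Here n = 10, k = 5, so n − k + 1 = 6.
Given d = 8, check d ≤ 6: NO.
Slack = (n − k + 1) − d = -2.
The slack is negative: d = 8 exceeds n − k + 1 = 6 by 2, so the Singleton bound is violated and no linear [10, 5, 8]_2 code can exist. In particular it is not MDS (MDS requires d = n − k + 1 exactly).
Description: the claimed parameters are [10, 5, 8]_2; such a code would be impossible (violates the Singleton bound).


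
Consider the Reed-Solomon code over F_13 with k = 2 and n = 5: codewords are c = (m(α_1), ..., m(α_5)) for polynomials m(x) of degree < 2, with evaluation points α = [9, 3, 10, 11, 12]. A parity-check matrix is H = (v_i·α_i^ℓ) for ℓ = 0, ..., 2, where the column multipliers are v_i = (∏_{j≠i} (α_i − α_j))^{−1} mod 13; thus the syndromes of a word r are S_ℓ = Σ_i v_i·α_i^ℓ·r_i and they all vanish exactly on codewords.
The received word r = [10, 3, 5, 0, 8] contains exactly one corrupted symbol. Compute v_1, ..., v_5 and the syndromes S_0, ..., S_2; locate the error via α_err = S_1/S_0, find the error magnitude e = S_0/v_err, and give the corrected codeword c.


S = (10, 4, 12), error at position 2, error magnitude e = 2, c = [10, 1, 5, 0, 8].

Step 1: column multipliers v_i = (∏_{j≠i}(α_i − α_j))^{−1} mod 13.
  i = 1 (α = 9): (9−3)(9−10)(9−11)(9−12) = 6·(−1)·(−2)·(−3) = −36 ≡ 3, so v_1 = 3^{−1} = 9 (mod 13).
  i = 2 (α = 3): (3−9)(3−10)(3−11)(3−12) = (−6)·(−7)·(−8)·(−9) = 3024 ≡ 8, so v_2 = 8^{−1} = 5 (mod 13).
  i = 3 (α = 10): (10−9)(10−3)(10−11)(10−12) = 1·7·(−1)·(−2) = 14 ≡ 1, so v_3 = 1^{−1} = 1 (mod 13).
  i = 4 (α = 11): (11−9)(11−3)(11−10)(11−12) = 2·8·1·(−1) = −16 ≡ 10, so v_4 = 10^{−1} = 4 (mod 13).
  i = 5 (α = 12): (12−9)(12−3)(12−10)(12−11) = 3·9·2·1 = 54 ≡ 2, so v_5 = 2^{−1} = 7 (mod 13).
  v = [9, 5, 1, 4, 7].
Step 2: syndromes of r = [10, 3, 5, 0, 8] (all sums mod 13).
  S_0 = Σ v_i r_i = 9·10 + 5·3 + 1·5 + 4·0 + 7·8 = 166 ≡ 10.
  S_1 = Σ v_i α_i r_i = 9·9·10 + 5·3·3 + 1·10·5 + 4·11·0 + 7·12·8 = 1577 ≡ 4.
  α_i^2 mod 13 = [3, 9, 9, 4, 1].
  S_2 = Σ v_i α_i^2 r_i = 9·3·10 + 5·9·3 + 1·9·5 + 4·4·0 + 7·1·8 = 506 ≡ 12.
  S = (10, 4, 12) ≠ 0, so r is not a codeword (an error is present).
Step 3: locate the error. For a single error e at position i, S_ℓ = v_i·e·α_i^ℓ, so α_err = S_1/S_0.
  S_0^{−1} = 10^{−1} = 4 (mod 13), so α_err = 4·4 = 16 ≡ 3 = α_2. Error position i = 2.
  Consistency check: S_2/S_1 = 12·10 = 120 ≡ 3 = α_err ✓ (single-error assumption holds).
Step 4: error magnitude e = S_0/v_2 = S_0·∏_{j≠2}(α_2 − α_j) = 10·8 = 80 ≡ 2 (mod 13).
Step 5: correct position 2: c_2 = r_2 − e = 3 − 2 ≡ 1 (mod 13). Hence c = [10, 1, 5, 0, 8].
  Check: interpolating c through the α_i gives m(x) = 3 + 8·x (degree < 2) with m(α_i) = c_i for every i, so c is indeed a codeword.


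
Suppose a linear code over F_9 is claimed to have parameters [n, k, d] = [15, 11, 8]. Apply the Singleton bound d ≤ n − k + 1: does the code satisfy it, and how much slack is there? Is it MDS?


Singleton RHS = n − k + 1 = 5, slack = -3, bound violated (no such code; not MDS).

Singleton bound: d ≤ n − k + 1.
Here n = 15, k = 11, so n − k + 1 = 5.
Given d = 8, check d ≤ 5: NO.
Slack = (n − k + 1) − d = -3.
The slack is negative: d = 8 exceeds n − k + 1 = 5 by 3, so the Singleton bound is violated and no linear [15, 11, 8]_9 code can exist. In particular it is not MDS (MDS requires d = n − k + 1 exactly).
Description: the claimed parameters are [15, 11, 8]_9; such a code would be impossible (violates the Singleton bound).


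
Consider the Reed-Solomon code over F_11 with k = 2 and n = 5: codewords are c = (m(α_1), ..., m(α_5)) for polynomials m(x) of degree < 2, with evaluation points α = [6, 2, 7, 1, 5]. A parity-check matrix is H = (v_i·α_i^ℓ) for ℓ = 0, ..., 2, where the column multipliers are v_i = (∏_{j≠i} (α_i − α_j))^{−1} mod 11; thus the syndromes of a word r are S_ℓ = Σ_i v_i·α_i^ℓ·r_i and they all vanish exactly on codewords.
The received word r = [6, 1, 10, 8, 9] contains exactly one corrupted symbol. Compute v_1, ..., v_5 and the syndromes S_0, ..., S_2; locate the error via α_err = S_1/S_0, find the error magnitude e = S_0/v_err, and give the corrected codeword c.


S = (9, 1, 5), error at position 5, error magnitude e = 7, c = [6, 1, 10, 8, 2].

Step 1: column multipliers v_i = (∏_{j≠i}(α_i − α_j))^{−1} mod 11.
  i = 1 (α = 6): (6−2)(6−7)(6−1)(6−5) = 4·(−1)·5·1 = −20 ≡ 2, so v_1 = 2^{−1} = 6 (mod 11).
  i = 2 (α = 2): (2−6)(2−7)(2−1)(2−5) = (−4)·(−5)·1·(−3) = −60 ≡ 6, so v_2 = 6^{−1} = 2 (mod 11).
  i = 3 (α = 7): (7−6)(7−2)(7−1)(7−5) = 1·5·6·2 = 60 ≡ 5, so v_3 = 5^{−1} = 9 (mod 11).
  i = 4 (α = 1): (1−6)(1−2)(1−7)(1−5) = (−5)·(−1)·(−6)·(−4) = 120 ≡ 10, so v_4 = 10^{−1} = 10 (mod 11).
  i = 5 (α = 5): (5−6)(5−2)(5−7)(5−1) = (−1)·3·(−2)·4 = 24 ≡ 2, so v_5 = 2^{−1} = 6 (mod 11).
  v = [6, 2, 9, 10, 6].
Step 2: syndromes of r = [6, 1, 10, 8, 9] (all sums mod 11).
  S_0 = Σ v_i r_i = 6·6 + 2·1 + 9·10 + 10·8 + 6·9 = 262 ≡ 9.
  S_1 = Σ v_i α_i r_i = 6·6·6 + 2·2·1 + 9·7·10 + 10·1·8 + 6·5·9 = 1200 ≡ 1.
  α_i^2 mod 11 = [3, 4, 5, 1, 3].
  S_2 = Σ v_i α_i^2 r_i = 6·3·6 + 2·4·1 + 9·5·10 + 10·1·8 + 6·3·9 = 808 ≡ 5.
  S = (9, 1, 5) ≠ 0, so r is not a codeword (an error is present).
Step 3: locate the error. For a single error e at position i, S_ℓ = v_i·e·α_i^ℓ, so α_err = S_1/S_0.
  S_0^{−1} = 9^{−1} = 5 (mod 11), so α_err = 1·5 = 5 ≡ 5 = α_5. Error position i = 5.
  Consistency check: S_2/S_1 = 5·1 = 5 ≡ 5 = α_err ✓ (single-error assumption holds).
Step 4: error magnitude e = S_0/v_5 = S_0·∏_{j≠5}(α_5 − α_j) = 9·2 = 18 ≡ 7 (mod 11).
Step 5: correct position 5: c_5 = r_5 − e = 9 − 7 ≡ 2 (mod 11). Hence c = [6, 1, 10, 8, 2].
  Check: interpolating c through the α_i gives m(x) = 4 + 4·x (degree < 2) with m(α_i) = c_i for every i, so c is indeed a codeword.


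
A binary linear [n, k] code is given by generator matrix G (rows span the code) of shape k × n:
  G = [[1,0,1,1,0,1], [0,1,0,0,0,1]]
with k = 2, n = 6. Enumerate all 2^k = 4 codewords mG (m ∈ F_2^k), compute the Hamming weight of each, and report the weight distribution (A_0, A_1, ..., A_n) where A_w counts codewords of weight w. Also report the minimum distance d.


Weight distribution: A_0 = 1, A_2 = 1, A_4 = 2. Minimum distance d = 2.

Enumerate all 2^2 = 4 messages m ∈ F_2^2.
For each, compute codeword c = mG in F_2^6, then tally its weight.
  m = 00 → c = 000000, weight = 0.
  m = 10 → c = 101101, weight = 4.
  m = 01 → c = 010001, weight = 2.
  m = 11 → c = 111100, weight = 4.
Tally weights:
  weight 0: 1 codewords.
  weight 2: 1 codewords.
  weight 4: 2 codewords.
Minimum distance d = smallest w > 0 with A_w > 0 = 2.
Sanity: Σ A_w = 4 = 2^2 = 4 ✓.


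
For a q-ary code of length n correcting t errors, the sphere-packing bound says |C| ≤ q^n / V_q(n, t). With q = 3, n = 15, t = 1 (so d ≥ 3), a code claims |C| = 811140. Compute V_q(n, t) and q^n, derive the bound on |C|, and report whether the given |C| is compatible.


V_q(n, t) = 31, q^n = 14348907, Hamming bound = 462867, |C| = 811140 > bound (violated).

Step 1: Compute V_q(n, t) = Σ_{j=0}^1 C(n, j) (q−1)^j.
  j = 0: C(15,0)·(2)^0 = 1·1 = 1.
  j = 1: C(15,1)·(2)^1 = 15·2 = 30.
  V_q(n, t) = 1 + 30 = 31.
Step 2: q^n = 3^15 = 14348907.
Step 3: Hamming bound ⌊q^n / V_q(n,t)⌋ = ⌊14348907/31⌋ = 462867.
Step 4: Compare |C| = 811140 to 462867: violated.
The claimed |C| lies above the Hamming bound, so no 3-ary code of length 15 with d ≥ 3 can have 811140 codewords.


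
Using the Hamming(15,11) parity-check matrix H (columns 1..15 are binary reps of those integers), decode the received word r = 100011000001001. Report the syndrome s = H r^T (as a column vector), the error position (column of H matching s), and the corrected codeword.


s = (0, 0, 0, 1)^T, error position = 1, corrected codeword c = 000011000001001

Compute s = H r^T mod 2 one row at a time:
  s_1 = 0 + 0 + 0 + 0 + 1 + 0 + 0 + 1 = 2 ≡ 0 (mod 2).
  s_2 = 0 + 1 + 1 + 0 + 1 + 0 + 0 + 1 = 4 ≡ 0 (mod 2).
  s_3 = 0 + 0 + 1 + 0 + 0 + 0 + 0 + 1 = 2 ≡ 0 (mod 2).
  s_4 = 1 + 0 + 1 + 0 + 0 + 0 + 0 + 1 = 3 ≡ 1 (mod 2).
s = (0, 0, 0, 1)^T — this equals column 1 of H (binary 0001), so error is at position 1.
Correct: flip bit 1 of r = 100011000001001 to get c = 000011000001001.


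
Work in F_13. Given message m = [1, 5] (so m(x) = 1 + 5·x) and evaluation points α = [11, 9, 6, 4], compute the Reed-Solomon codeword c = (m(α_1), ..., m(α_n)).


c = [4, 7, 5, 8]

Message polynomial: m(x) = 1 + 5·x (mod 13).
For each evaluation point α_i, compute m(α_i) mod 13:
  α_1 = 11: Horner steps 5 → 4, so m(11) = 4.
  α_2 = 9: Horner steps 5 → 7, so m(9) = 7.
  α_3 = 6: Horner steps 5 → 5, so m(6) = 5.
  α_4 = 4: Horner steps 5 → 8, so m(4) = 8.
Codeword c = [4, 7, 5, 8] ∈ F_13^4.


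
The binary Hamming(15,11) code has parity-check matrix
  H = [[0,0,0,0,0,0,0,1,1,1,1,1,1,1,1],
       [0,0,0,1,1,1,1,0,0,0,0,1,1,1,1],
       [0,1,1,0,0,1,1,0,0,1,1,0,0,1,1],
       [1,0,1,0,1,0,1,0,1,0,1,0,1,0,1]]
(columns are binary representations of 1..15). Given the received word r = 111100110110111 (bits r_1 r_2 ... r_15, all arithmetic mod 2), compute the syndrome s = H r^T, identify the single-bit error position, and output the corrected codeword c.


s = (0, 1, 1, 0)^T, error position = 6, corrected codeword c = 111101110110111

Compute s = H r^T mod 2 one row at a time:
  s_1 = 1 + 0 + 1 + 1 + 0 + 1 + 1 + 1 = 6 ≡ 0 (mod 2).
  s_2 = 1 + 0 + 0 + 1 + 0 + 1 + 1 + 1 = 5 ≡ 1 (mod 2).
  s_3 = 1 + 1 + 0 + 1 + 1 + 1 + 1 + 1 = 7 ≡ 1 (mod 2).
  s_4 = 1 + 1 + 0 + 1 + 0 + 1 + 1 + 1 = 6 ≡ 0 (mod 2).
s = (0, 1, 1, 0)^T — this equals column 6 of H (binary 0110), so error is at position 6.
Correct: flip bit 6 of r = 111100110110111 to get c = 111101110110111.


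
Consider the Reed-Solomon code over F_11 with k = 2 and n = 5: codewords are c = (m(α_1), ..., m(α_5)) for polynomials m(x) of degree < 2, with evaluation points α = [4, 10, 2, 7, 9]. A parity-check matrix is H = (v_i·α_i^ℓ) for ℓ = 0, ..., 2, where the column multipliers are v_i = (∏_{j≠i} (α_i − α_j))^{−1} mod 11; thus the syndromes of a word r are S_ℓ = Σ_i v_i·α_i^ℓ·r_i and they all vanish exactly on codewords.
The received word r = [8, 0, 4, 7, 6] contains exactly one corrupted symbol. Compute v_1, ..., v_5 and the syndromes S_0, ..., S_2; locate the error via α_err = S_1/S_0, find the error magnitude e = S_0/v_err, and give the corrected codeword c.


S = (7, 6, 2), error at position 1, error magnitude e = 5, c = [3, 0, 4, 7, 6].

Step 1: column multipliers v_i = (∏_{j≠i}(α_i − α_j))^{−1} mod 11.
  i = 1 (α = 4): (4−10)(4−2)(4−7)(4−9) = (−6)·2·(−3)·(−5) = −180 ≡ 7, so v_1 = 7^{−1} = 8 (mod 11).
  i = 2 (α = 10): (10−4)(10−2)(10−7)(10−9) = 6·8·3·1 = 144 ≡ 1, so v_2 = 1^{−1} = 1 (mod 11).
  i = 3 (α = 2): (2−4)(2−10)(2−7)(2−9) = (−2)·(−8)·(−5)·(−7) = 560 ≡ 10, so v_3 = 10^{−1} = 10 (mod 11).
  i = 4 (α = 7): (7−4)(7−10)(7−2)(7−9) = 3·(−3)·5·(−2) = 90 ≡ 2, so v_4 = 2^{−1} = 6 (mod 11).
  i = 5 (α = 9): (9−4)(9−10)(9−2)(9−7) = 5·(−1)·7·2 = −70 ≡ 7, so v_5 = 7^{−1} = 8 (mod 11).
  v = [8, 1, 10, 6, 8].
Step 2: syndromes of r = [8, 0, 4, 7, 6] (all sums mod 11).
  S_0 = Σ v_i r_i = 8·8 + 1·0 + 10·4 + 6·7 + 8·6 = 194 ≡ 7.
  S_1 = Σ v_i α_i r_i = 8·4·8 + 1·10·0 + 10·2·4 + 6·7·7 + 8·9·6 = 1062 ≡ 6.
  α_i^2 mod 11 = [5, 1, 4, 5, 4].
  S_2 = Σ v_i α_i^2 r_i = 8·5·8 + 1·1·0 + 10·4·4 + 6·5·7 + 8·4·6 = 882 ≡ 2.
  S = (7, 6, 2) ≠ 0, so r is not a codeword (an error is present).
Step 3: locate the error. For a single error e at position i, S_ℓ = v_i·e·α_i^ℓ, so α_err = S_1/S_0.
  S_0^{−1} = 7^{−1} = 8 (mod 11), so α_err = 6·8 = 48 ≡ 4 = α_1. Error position i = 1.
  Consistency check: S_2/S_1 = 2·2 = 4 ≡ 4 = α_err ✓ (single-error assumption holds).
Step 4: error magnitude e = S_0/v_1 = S_0·∏_{j≠1}(α_1 − α_j) = 7·7 = 49 ≡ 5 (mod 11).
Step 5: correct position 1: c_1 = r_1 − e = 8 − 5 ≡ 3 (mod 11). Hence c = [3, 0, 4, 7, 6].
  Check: interpolating c through the α_i gives m(x) = 5 + 5·x (degree < 2) with m(α_i) = c_i for every i, so c is indeed a codeword.


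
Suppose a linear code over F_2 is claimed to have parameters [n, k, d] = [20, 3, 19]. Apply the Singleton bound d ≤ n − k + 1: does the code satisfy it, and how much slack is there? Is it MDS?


Singleton RHS = n − k + 1 = 18, slack = -1, bound violated (no such code; not MDS).

Singleton bound: d ≤ n − k + 1.
Here n = 20, k = 3, so n − k + 1 = 18.
Given d = 19, check d ≤ 18: NO.
Slack = (n − k + 1) − d = -1.
The slack is negative: d = 19 exceeds n − k + 1 = 18 by 1, so the Singleton bound is violated and no linear [20, 3, 19]_2 code can exist. In particular it is not MDS (MDS requires d = n − k + 1 exactly).
Description: the claimed parameters are [20, 3, 19]_2; such a code would be impossible (violates the Singleton bound).


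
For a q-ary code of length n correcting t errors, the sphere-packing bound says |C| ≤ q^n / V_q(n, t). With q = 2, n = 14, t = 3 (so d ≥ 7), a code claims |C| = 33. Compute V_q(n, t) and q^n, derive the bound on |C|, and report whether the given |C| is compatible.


V_q(n, t) = 470, q^n = 16384, Hamming bound = 34, |C| = 33 ≤ bound (satisfied).

Step 1: Compute V_q(n, t) = Σ_{j=0}^3 C(n, j) (q−1)^j.
  j = 0: C(14,0)·(1)^0 = 1·1 = 1.
  j = 1: C(14,1)·(1)^1 = 14·1 = 14.
  j = 2: C(14,2)·(1)^2 = 91·1 = 91.
  j = 3: C(14,3)·(1)^3 = 364·1 = 364.
  V_q(n, t) = 1 + 14 + 91 + 364 = 470.
Step 2: q^n = 2^14 = 16384.
Step 3: Hamming bound ⌊q^n / V_q(n,t)⌋ = ⌊16384/470⌋ = 34.
Step 4: Compare |C| = 33 to 34: satisfied.
The claimed |C| lies below the Hamming bound.


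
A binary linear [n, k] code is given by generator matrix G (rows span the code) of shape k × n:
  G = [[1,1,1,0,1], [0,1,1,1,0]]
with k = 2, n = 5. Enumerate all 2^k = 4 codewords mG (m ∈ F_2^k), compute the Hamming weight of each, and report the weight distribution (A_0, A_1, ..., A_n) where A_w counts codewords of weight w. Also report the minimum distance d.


Weight distribution: A_0 = 1, A_3 = 2, A_4 = 1. Minimum distance d = 3.

Enumerate all 2^2 = 4 messages m ∈ F_2^2.
For each, compute codeword c = mG in F_2^5, then tally its weight.
  m = 00 → c = 00000, weight = 0.
  m = 10 → c = 11101, weight = 4.
  m = 01 → c = 01110, weight = 3.
  m = 11 → c = 10011, weight = 3.
Tally weights:
  weight 0: 1 codewords.
  weight 3: 2 codewords.
  weight 4: 1 codewords.
Minimum distance d = smallest w > 0 with A_w > 0 = 3.
Sanity: Σ A_w = 4 = 2^2 = 4 ✓.


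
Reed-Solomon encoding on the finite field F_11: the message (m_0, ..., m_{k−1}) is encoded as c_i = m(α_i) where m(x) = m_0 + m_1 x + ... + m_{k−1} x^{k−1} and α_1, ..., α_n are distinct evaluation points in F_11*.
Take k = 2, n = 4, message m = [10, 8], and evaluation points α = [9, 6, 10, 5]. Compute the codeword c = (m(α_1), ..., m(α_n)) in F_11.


c = [5, 3, 2, 6]

Message polynomial: m(x) = 10 + 8·x (mod 11).
For each evaluation point α_i, compute m(α_i) mod 11:
  α_1 = 9: Horner steps 8 → 5, so m(9) = 5.
  α_2 = 6: Horner steps 8 → 3, so m(6) = 3.
  α_3 = 10: Horner steps 8 → 2, so m(10) = 2.
  α_4 = 5: Horner steps 8 → 6, so m(5) = 6.
Codeword c = [5, 3, 2, 6] ∈ F_11^4.


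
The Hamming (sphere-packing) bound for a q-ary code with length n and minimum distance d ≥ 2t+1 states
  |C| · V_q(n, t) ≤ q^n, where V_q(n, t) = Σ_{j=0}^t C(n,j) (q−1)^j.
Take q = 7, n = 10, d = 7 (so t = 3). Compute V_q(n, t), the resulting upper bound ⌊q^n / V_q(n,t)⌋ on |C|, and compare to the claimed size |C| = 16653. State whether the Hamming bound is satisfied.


V_q(n, t) = 27601, q^n = 282475249, Hamming bound = 10234, |C| = 16653 > bound (violated).

Step 1: Compute V_q(n, t) = Σ_{j=0}^3 C(n, j) (q−1)^j.
  j = 0: C(10,0)·(6)^0 = 1·1 = 1.
  j = 1: C(10,1)·(6)^1 = 10·6 = 60.
  j = 2: C(10,2)·(6)^2 = 45·36 = 1620.
  j = 3: C(10,3)·(6)^3 = 120·216 = 25920.
  V_q(n, t) = 1 + 60 + 1620 + 25920 = 27601.
Step 2: q^n = 7^10 = 282475249.
Step 3: Hamming bound ⌊q^n / V_q(n,t)⌋ = ⌊282475249/27601⌋ = 10234.
Step 4: Compare |C| = 16653 to 10234: violated.
The claimed |C| lies above the Hamming bound, so no 7-ary code of length 10 with d ≥ 7 can have 16653 codewords.


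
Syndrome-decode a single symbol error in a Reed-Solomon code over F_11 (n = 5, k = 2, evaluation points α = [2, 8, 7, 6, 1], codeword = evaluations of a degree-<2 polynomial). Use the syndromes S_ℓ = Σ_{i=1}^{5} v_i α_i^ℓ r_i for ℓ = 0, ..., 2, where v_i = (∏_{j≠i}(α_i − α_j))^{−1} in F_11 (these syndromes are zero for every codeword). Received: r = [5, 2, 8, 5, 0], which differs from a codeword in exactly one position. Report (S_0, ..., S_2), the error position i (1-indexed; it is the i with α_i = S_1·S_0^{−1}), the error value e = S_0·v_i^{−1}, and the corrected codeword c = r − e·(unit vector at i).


S = (5, 8, 4), error at position 4, error magnitude e = 2, c = [5, 2, 8, 3, 0].

Step 1: column multipliers v_i = (∏_{j≠i}(α_i − α_j))^{−1} mod 11.
  i = 1 (α = 2): (2−8)(2−7)(2−6)(2−1) = (−6)·(−5)·(−4)·1 = −120 ≡ 1, so v_1 = 1^{−1} = 1 (mod 11).
  i = 2 (α = 8): (8−2)(8−7)(8−6)(8−1) = 6·1·2·7 = 84 ≡ 7, so v_2 = 7^{−1} = 8 (mod 11).
  i = 3 (α = 7): (7−2)(7−8)(7−6)(7−1) = 5·(−1)·1·6 = −30 ≡ 3, so v_3 = 3^{−1} = 4 (mod 11).
  i = 4 (α = 6): (6−2)(6−8)(6−7)(6−1) = 4·(−2)·(−1)·5 = 40 ≡ 7, so v_4 = 7^{−1} = 8 (mod 11).
  i = 5 (α = 1): (1−2)(1−8)(1−7)(1−6) = (−1)·(−7)·(−6)·(−5) = 210 ≡ 1, so v_5 = 1^{−1} = 1 (mod 11).
  v = [1, 8, 4, 8, 1].
Step 2: syndromes of r = [5, 2, 8, 5, 0] (all sums mod 11).
  S_0 = Σ v_i r_i = 1·5 + 8·2 + 4·8 + 8·5 + 1·0 = 93 ≡ 5.
  S_1 = Σ v_i α_i r_i = 1·2·5 + 8·8·2 + 4·7·8 + 8·6·5 + 1·1·0 = 602 ≡ 8.
  α_i^2 mod 11 = [4, 9, 5, 3, 1].
  S_2 = Σ v_i α_i^2 r_i = 1·4·5 + 8·9·2 + 4·5·8 + 8·3·5 + 1·1·0 = 444 ≡ 4.
  S = (5, 8, 4) ≠ 0, so r is not a codeword (an error is present).
Step 3: locate the error. For a single error e at position i, S_ℓ = v_i·e·α_i^ℓ, so α_err = S_1/S_0.
  S_0^{−1} = 5^{−1} = 9 (mod 11), so α_err = 8·9 = 72 ≡ 6 = α_4. Error position i = 4.
  Consistency check: S_2/S_1 = 4·7 = 28 ≡ 6 = α_err ✓ (single-error assumption holds).
Step 4: error magnitude e = S_0/v_4 = S_0·∏_{j≠4}(α_4 − α_j) = 5·7 = 35 ≡ 2 (mod 11).
Step 5: correct position 4: c_4 = r_4 − e = 5 − 2 ≡ 3 (mod 11). Hence c = [5, 2, 8, 3, 0].
  Check: interpolating c through the α_i gives m(x) = 6 + 5·x (degree < 2) with m(α_i) = c_i for every i, so c is indeed a codeword.


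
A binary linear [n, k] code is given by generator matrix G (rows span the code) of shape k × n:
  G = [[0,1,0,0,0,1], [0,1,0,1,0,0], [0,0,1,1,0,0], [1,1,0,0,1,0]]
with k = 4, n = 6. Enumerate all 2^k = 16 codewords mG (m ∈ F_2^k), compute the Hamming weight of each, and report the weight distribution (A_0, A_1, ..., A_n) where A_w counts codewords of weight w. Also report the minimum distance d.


Weight distribution: A_0 = 1, A_2 = 6, A_3 = 4, A_4 = 1, A_5 = 4. Minimum distance d = 2.

Enumerate all 2^4 = 16 messages m ∈ F_2^4.
For each, compute codeword c = mG in F_2^6, then tally its weight.
  m = 0000 → c = 000000, weight = 0.
  m = 1000 → c = 010001, weight = 2.
  m = 0100 → c = 010100, weight = 2.
  m = 1100 → c = 000101, weight = 2.
  m = 0010 → c = 001100, weight = 2.
  m = 1010 → c = 011101, weight = 4.
  m = 0110 → c = 011000, weight = 2.
  m = 1110 → c = 001001, weight = 2.
  m = 0001 → c = 110010, weight = 3.
  m = 1001 → c = 100011, weight = 3.
  m = 0101 → c = 100110, weight = 3.
  m = 1101 → c = 110111, weight = 5.
  m = 0011 → c = 111110, weight = 5.
  m = 1011 → c = 101111, weight = 5.
  m = 0111 → c = 101010, weight = 3.
  m = 1111 → c = 111011, weight = 5.
Tally weights:
  weight 0: 1 codewords.
  weight 2: 6 codewords.
  weight 3: 4 codewords.
  weight 4: 1 codewords.
  weight 5: 4 codewords.
Minimum distance d = smallest w > 0 with A_w > 0 = 2.
Sanity: Σ A_w = 16 = 2^4 = 16 ✓.


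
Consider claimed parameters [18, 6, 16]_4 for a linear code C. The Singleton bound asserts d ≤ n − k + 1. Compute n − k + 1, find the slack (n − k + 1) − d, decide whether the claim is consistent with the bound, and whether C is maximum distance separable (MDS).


Singleton RHS = n − k + 1 = 13, slack = -3, bound violated (no such code; not MDS).

Singleton bound: d ≤ n − k + 1.
Here n = 18, k = 6, so n − k + 1 = 13.
Given d = 16, check d ≤ 13: NO.
Slack = (n − k + 1) − d = -3.
The slack is negative: d = 16 exceeds n − k + 1 = 13 by 3, so the Singleton bound is violated and no linear [18, 6, 16]_4 code can exist. In particular it is not MDS (MDS requires d = n − k + 1 exactly).
Description: the claimed parameters are [18, 6, 16]_4; such a code would be impossible (violates the Singleton bound).


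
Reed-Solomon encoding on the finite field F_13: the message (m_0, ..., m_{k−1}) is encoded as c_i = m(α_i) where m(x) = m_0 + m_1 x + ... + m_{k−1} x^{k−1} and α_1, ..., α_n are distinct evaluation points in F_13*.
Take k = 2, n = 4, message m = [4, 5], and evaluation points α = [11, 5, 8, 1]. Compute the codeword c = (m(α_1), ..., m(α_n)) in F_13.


c = [7, 3, 5, 9]

Message polynomial: m(x) = 4 + 5·x (mod 13).
For each evaluation point α_i, compute m(α_i) mod 13:
  α_1 = 11: Horner steps 5 → 7, so m(11) = 7.
  α_2 = 5: Horner steps 5 → 3, so m(5) = 3.
  α_3 = 8: Horner steps 5 → 5, so m(8) = 5.
  α_4 = 1: Horner steps 5 → 9, so m(1) = 9.
Codeword c = [7, 3, 5, 9] ∈ F_13^4.


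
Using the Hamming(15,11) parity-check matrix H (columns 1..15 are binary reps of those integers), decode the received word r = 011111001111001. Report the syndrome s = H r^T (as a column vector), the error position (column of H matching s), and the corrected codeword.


s = (1, 1, 0, 1)^T, error position = 13, corrected codeword c = 011111001111101

Compute s = H r^T mod 2 one row at a time:
  s_1 = 0 + 1 + 1 + 1 + 1 + 0 + 0 + 1 = 5 ≡ 1 (mod 2).
  s_2 = 1 + 1 + 1 + 0 + 1 + 0 + 0 + 1 = 5 ≡ 1 (mod 2).
  s_3 = 1 + 1 + 1 + 0 + 1 + 1 + 0 + 1 = 6 ≡ 0 (mod 2).
  s_4 = 0 + 1 + 1 + 0 + 1 + 1 + 0 + 1 = 5 ≡ 1 (mod 2).
s = (1, 1, 0, 1)^T — this equals column 13 of H (binary 1101), so error is at position 13.
Correct: flip bit 13 of r = 011111001111001 to get c = 011111001111101.


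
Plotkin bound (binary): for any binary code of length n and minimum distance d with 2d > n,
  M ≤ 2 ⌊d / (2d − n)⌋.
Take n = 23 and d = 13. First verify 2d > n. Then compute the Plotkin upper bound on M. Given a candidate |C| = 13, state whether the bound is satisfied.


Plotkin bound M ≤ 8; given |C| = 13 > bound (violated).

Check applicability: 2d = 26, n = 23.
2d − n = 3 > 0, so Plotkin applies.
Compute d/(2d−n) = 13/3 ≈ 4.3333.
⌊d/(2d−n)⌋ = 4.
Plotkin bound: M ≤ 2·4 = 8.
Given |C| = 13, check: VIOLATED.
This |C| is above the Plotkin bound, so no binary code with n = 23, d = 13 and 13 codewords exists.


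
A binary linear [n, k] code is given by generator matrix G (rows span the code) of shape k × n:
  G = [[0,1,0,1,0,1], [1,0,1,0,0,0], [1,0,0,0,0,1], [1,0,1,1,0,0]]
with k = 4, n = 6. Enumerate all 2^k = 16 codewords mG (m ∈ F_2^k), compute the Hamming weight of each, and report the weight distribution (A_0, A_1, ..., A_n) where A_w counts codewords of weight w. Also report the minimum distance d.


Weight distribution: A_0 = 1, A_1 = 1, A_2 = 6, A_3 = 6, A_4 = 1, A_5 = 1. Minimum distance d = 1.

Enumerate all 2^4 = 16 messages m ∈ F_2^4.
For each, compute codeword c = mG in F_2^6, then tally its weight.
  m = 0000 → c = 000000, weight = 0.
  m = 1000 → c = 010101, weight = 3.
  m = 0100 → c = 101000, weight = 2.
  m = 1100 → c = 111101, weight = 5.
  m = 0010 → c = 100001, weight = 2.
  m = 1010 → c = 110100, weight = 3.
  m = 0110 → c = 001001, weight = 2.
  m = 1110 → c = 011100, weight = 3.
  m = 0001 → c = 101100, weight = 3.
  m = 1001 → c = 111001, weight = 4.
  m = 0101 → c = 000100, weight = 1.
  m = 1101 → c = 010001, weight = 2.
  m = 0011 → c = 001101, weight = 3.
  m = 1011 → c = 011000, weight = 2.
  m = 0111 → c = 100101, weight = 3.
  m = 1111 → c = 110000, weight = 2.
Tally weights:
  weight 0: 1 codewords.
  weight 1: 1 codewords.
  weight 2: 6 codewords.
  weight 3: 6 codewords.
  weight 4: 1 codewords.
  weight 5: 1 codewords.
Minimum distance d = smallest w > 0 with A_w > 0 = 1.
Sanity: Σ A_w = 16 = 2^4 = 16 ✓.
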